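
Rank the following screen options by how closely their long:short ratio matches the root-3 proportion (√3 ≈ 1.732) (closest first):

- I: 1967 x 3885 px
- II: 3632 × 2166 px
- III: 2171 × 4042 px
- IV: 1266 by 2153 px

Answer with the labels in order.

I: 3885/1967 ≈ 1.975 → |1.975 − 1.732| = 0.243
II: 3632/2166 ≈ 1.677 → |1.677 − 1.732| = 0.055
III: 4042/2171 ≈ 1.862 → |1.862 − 1.732| = 0.130
IV: 2153/1266 ≈ 1.701 → |1.701 − 1.732| = 0.031

IV, II, III, I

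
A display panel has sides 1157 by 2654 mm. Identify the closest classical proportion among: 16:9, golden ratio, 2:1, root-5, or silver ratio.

2654/1157 ≈ 2.294. Nearest candidates are root-5 (2.236, off by 0.058) and silver ratio (2.414, off by 0.120).

root-5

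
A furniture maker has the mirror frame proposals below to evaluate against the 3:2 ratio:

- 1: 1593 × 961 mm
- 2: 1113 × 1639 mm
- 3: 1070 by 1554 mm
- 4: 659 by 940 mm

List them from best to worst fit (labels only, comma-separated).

2, 3, 4, 1

1: 1593/961 ≈ 1.658 → |1.658 − 1.500| = 0.158
2: 1639/1113 ≈ 1.473 → |1.473 − 1.500| = 0.027
3: 1554/1070 ≈ 1.452 → |1.452 − 1.500| = 0.048
4: 940/659 ≈ 1.426 → |1.426 − 1.500| = 0.074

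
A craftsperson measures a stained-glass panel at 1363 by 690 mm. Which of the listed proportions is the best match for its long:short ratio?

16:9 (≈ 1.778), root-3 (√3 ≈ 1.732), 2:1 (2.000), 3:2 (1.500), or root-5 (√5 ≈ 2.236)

1363/690 ≈ 1.975. Nearest candidates are 2:1 (2.000, off by 0.025) and 16:9 (1.778, off by 0.197).

2:1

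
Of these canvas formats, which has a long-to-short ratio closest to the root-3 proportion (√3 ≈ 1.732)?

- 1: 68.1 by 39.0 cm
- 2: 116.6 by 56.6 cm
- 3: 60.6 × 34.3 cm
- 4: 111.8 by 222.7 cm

1

Ratios (long/short): 1 ≈ 1.746; 2 ≈ 2.060; 3 ≈ 1.767; 4 ≈ 1.992.
root-3 ≈ 1.732; option 1 is nearest (Δ 0.014).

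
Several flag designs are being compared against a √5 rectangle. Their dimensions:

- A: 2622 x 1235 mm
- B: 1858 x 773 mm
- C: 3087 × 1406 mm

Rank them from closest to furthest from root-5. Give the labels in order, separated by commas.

A: 2622/1235 ≈ 2.123 → |2.123 − 2.236| = 0.113
B: 1858/773 ≈ 2.404 → |2.404 − 2.236| = 0.168
C: 3087/1406 ≈ 2.196 → |2.196 − 2.236| = 0.040

C, A, B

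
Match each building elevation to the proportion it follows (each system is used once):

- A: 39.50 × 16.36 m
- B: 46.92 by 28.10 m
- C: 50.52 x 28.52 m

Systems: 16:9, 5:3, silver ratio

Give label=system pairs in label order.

A = 39.50/16.36 ≈ 2.414 → silver ratio (2.414)
B = 46.92/28.10 ≈ 1.670 → 5:3 (1.667)
C = 50.52/28.52 ≈ 1.771 → 16:9 (1.778)

A=silver ratio, B=5:3, C=16:9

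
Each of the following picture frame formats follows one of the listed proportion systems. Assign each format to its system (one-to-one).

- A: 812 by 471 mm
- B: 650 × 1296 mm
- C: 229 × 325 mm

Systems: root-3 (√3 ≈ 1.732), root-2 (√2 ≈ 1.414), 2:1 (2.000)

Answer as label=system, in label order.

A = 812/471 ≈ 1.724 → root-3 (1.732)
B = 1296/650 ≈ 1.994 → 2:1 (2.000)
C = 325/229 ≈ 1.419 → root-2 (1.414)

A=root-3, B=2:1, C=root-2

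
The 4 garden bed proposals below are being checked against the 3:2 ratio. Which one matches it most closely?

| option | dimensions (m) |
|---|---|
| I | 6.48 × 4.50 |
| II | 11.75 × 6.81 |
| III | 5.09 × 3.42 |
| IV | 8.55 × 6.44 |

III

Ratios (long/short): I ≈ 1.440; II ≈ 1.725; III ≈ 1.488; IV ≈ 1.328.
3:2 ≈ 1.500; option III is nearest (Δ 0.012).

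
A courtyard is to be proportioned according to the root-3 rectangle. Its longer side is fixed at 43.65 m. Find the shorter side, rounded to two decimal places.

25.20 m

root-3 ≈ 1.73205.
Shorter side = 43.65 ÷ 1.73205 ≈ 25.2014 → 25.20 m.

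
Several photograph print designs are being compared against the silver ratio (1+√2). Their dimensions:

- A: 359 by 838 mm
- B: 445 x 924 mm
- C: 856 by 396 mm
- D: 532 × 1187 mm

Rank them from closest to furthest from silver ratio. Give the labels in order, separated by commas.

A: 838/359 ≈ 2.334 → |2.334 − 2.414| = 0.080
B: 924/445 ≈ 2.076 → |2.076 − 2.414| = 0.338
C: 856/396 ≈ 2.162 → |2.162 − 2.414| = 0.252
D: 1187/532 ≈ 2.231 → |2.231 − 2.414| = 0.183

A, D, C, B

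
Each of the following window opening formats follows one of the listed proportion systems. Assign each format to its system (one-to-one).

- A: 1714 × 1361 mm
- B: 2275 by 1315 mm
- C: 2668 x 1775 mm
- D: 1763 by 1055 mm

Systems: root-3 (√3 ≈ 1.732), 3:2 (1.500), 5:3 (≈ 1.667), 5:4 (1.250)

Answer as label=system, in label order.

Ratios: A ≈ 1.259; B ≈ 1.730; C ≈ 1.503; D ≈ 1.671.
Targets: root-3 ≈ 1.732; 3:2 ≈ 1.500; 5:3 ≈ 1.667; 5:4 ≈ 1.250.

A=5:4, B=root-3, C=3:2, D=5:3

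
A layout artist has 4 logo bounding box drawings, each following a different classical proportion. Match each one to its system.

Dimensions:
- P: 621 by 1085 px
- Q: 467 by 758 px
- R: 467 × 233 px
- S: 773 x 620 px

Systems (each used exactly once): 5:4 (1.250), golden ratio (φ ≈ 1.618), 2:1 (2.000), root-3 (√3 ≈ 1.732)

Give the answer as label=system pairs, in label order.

P = 1085/621 ≈ 1.747 → root-3 (1.732)
Q = 758/467 ≈ 1.623 → golden ratio (1.618)
R = 467/233 ≈ 2.004 → 2:1 (2.000)
S = 773/620 ≈ 1.247 → 5:4 (1.250)

P=root-3, Q=golden ratio, R=2:1, S=5:4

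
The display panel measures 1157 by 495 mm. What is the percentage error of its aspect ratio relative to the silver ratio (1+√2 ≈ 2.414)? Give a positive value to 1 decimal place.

Ratio = 1157 / 495 ≈ 2.3374.
Ideal silver ratio ≈ 2.4142. |2.3374 − 2.4142| / 2.4142 ≈ 3.18% → 3.2%.

3.2%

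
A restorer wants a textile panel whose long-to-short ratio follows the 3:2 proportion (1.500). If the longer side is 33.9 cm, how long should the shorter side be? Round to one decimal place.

22.6 cm

3:2 = 1.50000.
Shorter side = 33.9 ÷ 1.50000 ≈ 22.600 → 22.6 cm.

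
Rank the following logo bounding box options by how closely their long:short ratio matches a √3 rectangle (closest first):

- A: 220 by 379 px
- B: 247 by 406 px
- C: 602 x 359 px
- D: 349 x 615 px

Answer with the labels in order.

Ratios: A = 379 / 220 ≈ 1.723; B = 406 / 247 ≈ 1.644; C = 602 / 359 ≈ 1.677; D = 615 / 349 ≈ 1.762.
|Δ from 1.732|: A 0.009; B 0.088; C 0.055; D 0.030.

A, D, C, B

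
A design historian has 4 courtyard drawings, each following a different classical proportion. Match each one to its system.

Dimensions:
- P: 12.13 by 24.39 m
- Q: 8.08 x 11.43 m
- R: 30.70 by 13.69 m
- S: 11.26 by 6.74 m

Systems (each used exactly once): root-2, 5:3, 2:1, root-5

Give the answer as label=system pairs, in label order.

P=2:1, Q=root-2, R=root-5, S=5:3

P = 24.39/12.13 ≈ 2.011 → 2:1 (2.000)
Q = 11.43/8.08 ≈ 1.415 → root-2 (1.414)
R = 30.70/13.69 ≈ 2.243 → root-5 (2.236)
S = 11.26/6.74 ≈ 1.671 → 5:3 (1.667)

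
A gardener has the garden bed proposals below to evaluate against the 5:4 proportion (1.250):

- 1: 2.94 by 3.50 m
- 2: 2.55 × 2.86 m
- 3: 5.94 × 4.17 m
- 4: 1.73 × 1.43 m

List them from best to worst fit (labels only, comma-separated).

4, 1, 2, 3

1: 3.50/2.94 ≈ 1.190 → |1.190 − 1.250| = 0.060
2: 2.86/2.55 ≈ 1.122 → |1.122 − 1.250| = 0.128
3: 5.94/4.17 ≈ 1.424 → |1.424 − 1.250| = 0.174
4: 1.73/1.43 ≈ 1.210 → |1.210 − 1.250| = 0.040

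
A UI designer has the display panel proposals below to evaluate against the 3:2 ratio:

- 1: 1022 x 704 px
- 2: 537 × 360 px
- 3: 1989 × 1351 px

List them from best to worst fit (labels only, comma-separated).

2, 3, 1

1: 1022/704 ≈ 1.452 → |1.452 − 1.500| = 0.048
2: 537/360 ≈ 1.492 → |1.492 − 1.500| = 0.008
3: 1989/1351 ≈ 1.472 → |1.472 − 1.500| = 0.028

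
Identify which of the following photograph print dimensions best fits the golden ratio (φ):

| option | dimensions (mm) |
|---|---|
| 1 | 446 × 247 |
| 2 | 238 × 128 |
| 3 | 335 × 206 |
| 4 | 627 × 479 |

3

Ratios (long/short): 1 ≈ 1.806; 2 ≈ 1.859; 3 ≈ 1.626; 4 ≈ 1.309.
golden ratio ≈ 1.618; option 3 is nearest (Δ 0.008).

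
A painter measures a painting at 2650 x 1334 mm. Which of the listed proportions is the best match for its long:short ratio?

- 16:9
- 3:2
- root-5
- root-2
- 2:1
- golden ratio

Ratio = 2650 / 1334 ≈ 1.987.
Distances: 16:9 1.778 (Δ 0.209); 3:2 1.500 (Δ 0.487); root-5 2.236 (Δ 0.249); root-2 1.414 (Δ 0.573); 2:1 2.000 (Δ 0.013); golden ratio 1.618 (Δ 0.369).

2:1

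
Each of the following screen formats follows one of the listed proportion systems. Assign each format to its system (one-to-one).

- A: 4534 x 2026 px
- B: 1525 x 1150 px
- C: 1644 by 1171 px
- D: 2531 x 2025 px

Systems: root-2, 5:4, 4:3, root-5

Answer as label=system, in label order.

Ratios: A ≈ 2.238; B ≈ 1.326; C ≈ 1.404; D ≈ 1.250.
Targets: root-2 ≈ 1.414; 5:4 ≈ 1.250; 4:3 ≈ 1.333; root-5 ≈ 2.236.

A=root-5, B=4:3, C=root-2, D=5:4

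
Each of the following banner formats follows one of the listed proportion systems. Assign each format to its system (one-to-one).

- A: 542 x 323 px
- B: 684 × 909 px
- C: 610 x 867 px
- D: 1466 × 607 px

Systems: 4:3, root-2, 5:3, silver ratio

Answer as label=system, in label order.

A=5:3, B=4:3, C=root-2, D=silver ratio

A = 542/323 ≈ 1.678 → 5:3 (1.667)
B = 909/684 ≈ 1.329 → 4:3 (1.333)
C = 867/610 ≈ 1.421 → root-2 (1.414)
D = 1466/607 ≈ 2.415 → silver ratio (2.414)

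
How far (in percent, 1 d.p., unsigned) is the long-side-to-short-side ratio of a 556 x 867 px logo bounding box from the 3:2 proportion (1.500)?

Ratio = 867 / 556 ≈ 1.5594.
Ideal 3:2 = 1.5000. |1.5594 − 1.5000| / 1.5000 ≈ 3.96% → 4.0%.

4.0%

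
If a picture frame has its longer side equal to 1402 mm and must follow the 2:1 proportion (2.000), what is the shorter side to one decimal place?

701.0 mm

2:1 = 2.00000.
Shorter side = 1402 ÷ 2.00000 ≈ 701.000 → 701.0 mm.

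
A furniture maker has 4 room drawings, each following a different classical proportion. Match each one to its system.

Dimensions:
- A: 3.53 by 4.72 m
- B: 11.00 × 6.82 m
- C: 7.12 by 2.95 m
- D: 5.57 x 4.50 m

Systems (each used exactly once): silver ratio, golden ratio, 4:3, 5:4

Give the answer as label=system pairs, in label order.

A=4:3, B=golden ratio, C=silver ratio, D=5:4

Ratios: A ≈ 1.337; B ≈ 1.613; C ≈ 2.414; D ≈ 1.238.
Targets: silver ratio ≈ 2.414; golden ratio ≈ 1.618; 4:3 ≈ 1.333; 5:4 ≈ 1.250.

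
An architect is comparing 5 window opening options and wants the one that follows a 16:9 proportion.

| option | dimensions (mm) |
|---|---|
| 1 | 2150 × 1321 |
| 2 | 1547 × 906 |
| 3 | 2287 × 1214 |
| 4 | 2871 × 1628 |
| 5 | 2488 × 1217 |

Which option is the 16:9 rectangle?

Target 16:9 ≈ 1.778.
1: 1.628 (Δ0.150)  2: 1.708 (Δ0.070)  3: 1.884 (Δ0.106)  4: 1.764 (Δ0.014)  5: 2.044 (Δ0.266)

4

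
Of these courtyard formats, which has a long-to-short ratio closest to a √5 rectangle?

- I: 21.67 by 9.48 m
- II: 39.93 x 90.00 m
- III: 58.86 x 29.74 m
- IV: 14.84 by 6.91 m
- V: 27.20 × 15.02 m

II

Target root-5 ≈ 2.236.
I: 2.286 (Δ0.050)  II: 2.254 (Δ0.018)  III: 1.979 (Δ0.257)  IV: 2.148 (Δ0.088)  V: 1.811 (Δ0.425)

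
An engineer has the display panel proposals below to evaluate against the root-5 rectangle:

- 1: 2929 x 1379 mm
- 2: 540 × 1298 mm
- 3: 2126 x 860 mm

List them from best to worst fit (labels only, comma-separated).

1: 2929/1379 ≈ 2.124 → |2.124 − 2.236| = 0.112
2: 1298/540 ≈ 2.404 → |2.404 − 2.236| = 0.168
3: 2126/860 ≈ 2.472 → |2.472 − 2.236| = 0.236

1, 2, 3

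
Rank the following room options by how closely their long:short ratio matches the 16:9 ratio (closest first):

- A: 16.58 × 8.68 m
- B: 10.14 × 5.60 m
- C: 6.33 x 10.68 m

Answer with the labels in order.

A: 16.58/8.68 ≈ 1.910 → |1.910 − 1.778| = 0.132
B: 10.14/5.60 ≈ 1.811 → |1.811 − 1.778| = 0.033
C: 10.68/6.33 ≈ 1.687 → |1.687 − 1.778| = 0.091

B, C, A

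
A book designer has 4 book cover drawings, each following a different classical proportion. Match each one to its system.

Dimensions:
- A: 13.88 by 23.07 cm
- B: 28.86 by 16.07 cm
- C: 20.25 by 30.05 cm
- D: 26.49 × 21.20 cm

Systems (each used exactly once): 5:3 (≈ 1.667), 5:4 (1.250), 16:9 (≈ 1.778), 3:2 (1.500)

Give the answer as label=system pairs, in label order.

Ratios: A ≈ 1.662; B ≈ 1.796; C ≈ 1.484; D ≈ 1.250.
Targets: 5:3 ≈ 1.667; 5:4 ≈ 1.250; 16:9 ≈ 1.778; 3:2 ≈ 1.500.

A=5:3, B=16:9, C=3:2, D=5:4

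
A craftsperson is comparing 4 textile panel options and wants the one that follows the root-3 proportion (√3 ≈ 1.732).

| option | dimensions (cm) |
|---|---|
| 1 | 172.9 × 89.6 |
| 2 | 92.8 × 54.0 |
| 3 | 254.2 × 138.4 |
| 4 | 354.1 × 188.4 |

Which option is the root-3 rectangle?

Ratios (long/short): 1 ≈ 1.930; 2 ≈ 1.719; 3 ≈ 1.837; 4 ≈ 1.880.
root-3 ≈ 1.732; option 2 is nearest (Δ 0.013).

2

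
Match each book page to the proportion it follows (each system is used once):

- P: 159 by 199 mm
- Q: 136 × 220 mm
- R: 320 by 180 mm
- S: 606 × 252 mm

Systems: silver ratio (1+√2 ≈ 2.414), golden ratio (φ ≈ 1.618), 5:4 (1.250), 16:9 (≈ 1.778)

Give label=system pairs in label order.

P=5:4, Q=golden ratio, R=16:9, S=silver ratio

P = 199/159 ≈ 1.252 → 5:4 (1.250)
Q = 220/136 ≈ 1.618 → golden ratio (1.618)
R = 320/180 ≈ 1.778 → 16:9 (1.778)
S = 606/252 ≈ 2.405 → silver ratio (2.414)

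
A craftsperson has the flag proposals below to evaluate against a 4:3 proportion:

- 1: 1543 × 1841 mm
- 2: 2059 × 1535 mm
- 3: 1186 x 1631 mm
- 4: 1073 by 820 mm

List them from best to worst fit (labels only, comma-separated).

1: 1841/1543 ≈ 1.193 → |1.193 − 1.333| = 0.140
2: 2059/1535 ≈ 1.341 → |1.341 − 1.333| = 0.008
3: 1631/1186 ≈ 1.375 → |1.375 − 1.333| = 0.042
4: 1073/820 ≈ 1.309 → |1.309 − 1.333| = 0.024

2, 4, 3, 1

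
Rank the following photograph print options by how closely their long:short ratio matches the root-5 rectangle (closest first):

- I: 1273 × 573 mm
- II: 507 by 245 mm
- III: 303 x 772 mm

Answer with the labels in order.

I: 1273/573 ≈ 2.222 → |2.222 − 2.236| = 0.014
II: 507/245 ≈ 2.069 → |2.069 − 2.236| = 0.167
III: 772/303 ≈ 2.548 → |2.548 − 2.236| = 0.312

I, II, III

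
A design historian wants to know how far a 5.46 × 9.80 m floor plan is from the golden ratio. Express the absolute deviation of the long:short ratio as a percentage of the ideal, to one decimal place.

10.9%

Ratio = 9.80 / 5.46 ≈ 1.7949.
Ideal golden ratio ≈ 1.6180. |1.7949 − 1.6180| / 1.6180 ≈ 10.93% → 10.9%.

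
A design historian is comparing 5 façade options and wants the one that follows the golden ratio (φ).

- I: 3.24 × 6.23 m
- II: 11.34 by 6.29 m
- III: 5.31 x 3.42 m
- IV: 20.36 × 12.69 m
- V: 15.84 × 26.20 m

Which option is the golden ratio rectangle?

IV

Target golden ratio ≈ 1.618.
I: 1.923 (Δ0.305)  II: 1.803 (Δ0.185)  III: 1.553 (Δ0.065)  IV: 1.604 (Δ0.014)  V: 1.654 (Δ0.036)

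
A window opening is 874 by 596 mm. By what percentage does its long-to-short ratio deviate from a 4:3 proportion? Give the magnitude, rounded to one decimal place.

10.0%

Ratio = 874 / 596 ≈ 1.4664.
Ideal 4:3 ≈ 1.3333. |1.4664 − 1.3333| / 1.3333 ≈ 9.98% → 10.0%.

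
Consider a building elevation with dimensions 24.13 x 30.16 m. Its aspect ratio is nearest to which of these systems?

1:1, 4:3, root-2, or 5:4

5:4

30.16/24.13 ≈ 1.250. Nearest candidates are 5:4 (1.250, off by 0.000) and 4:3 (1.333, off by 0.083).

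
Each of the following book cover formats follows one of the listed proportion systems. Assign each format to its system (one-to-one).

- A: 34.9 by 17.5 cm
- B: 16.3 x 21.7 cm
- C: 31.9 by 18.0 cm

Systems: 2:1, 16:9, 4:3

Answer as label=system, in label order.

Ratios: A ≈ 1.994; B ≈ 1.331; C ≈ 1.772.
Targets: 2:1 ≈ 2.000; 16:9 ≈ 1.778; 4:3 ≈ 1.333.

A=2:1, B=4:3, C=16:9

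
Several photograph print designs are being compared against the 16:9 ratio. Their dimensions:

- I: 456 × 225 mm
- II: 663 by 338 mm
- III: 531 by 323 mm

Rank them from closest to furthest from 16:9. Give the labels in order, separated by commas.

Ratios: I = 456 / 225 ≈ 2.027; II = 663 / 338 ≈ 1.962; III = 531 / 323 ≈ 1.644.
|Δ from 1.778|: I 0.249; II 0.184; III 0.134.

III, II, I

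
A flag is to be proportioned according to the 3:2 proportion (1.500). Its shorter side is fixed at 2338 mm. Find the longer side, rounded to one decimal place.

3507.0 mm

3:2 = 1.50000.
Longer side = 2338 × 1.50000 ≈ 3507.000 → 3507.0 mm.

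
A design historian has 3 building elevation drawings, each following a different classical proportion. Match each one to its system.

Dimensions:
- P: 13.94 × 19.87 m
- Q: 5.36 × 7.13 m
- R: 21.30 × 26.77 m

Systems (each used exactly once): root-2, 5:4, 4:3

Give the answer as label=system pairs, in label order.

Ratios: P ≈ 1.425; Q ≈ 1.330; R ≈ 1.257.
Targets: root-2 ≈ 1.414; 5:4 ≈ 1.250; 4:3 ≈ 1.333.

P=root-2, Q=4:3, R=5:4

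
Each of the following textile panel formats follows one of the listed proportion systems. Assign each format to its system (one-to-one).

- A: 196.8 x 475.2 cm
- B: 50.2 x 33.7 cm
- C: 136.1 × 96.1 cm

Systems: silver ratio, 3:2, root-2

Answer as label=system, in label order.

Ratios: A ≈ 2.415; B ≈ 1.490; C ≈ 1.416.
Targets: silver ratio ≈ 2.414; 3:2 ≈ 1.500; root-2 ≈ 1.414.

A=silver ratio, B=3:2, C=root-2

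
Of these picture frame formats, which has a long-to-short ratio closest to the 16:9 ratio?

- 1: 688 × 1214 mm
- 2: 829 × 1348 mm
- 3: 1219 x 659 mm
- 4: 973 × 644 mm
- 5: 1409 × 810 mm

1

Ratios (long/short): 1 ≈ 1.765; 2 ≈ 1.626; 3 ≈ 1.850; 4 ≈ 1.511; 5 ≈ 1.740.
16:9 ≈ 1.778; option 1 is nearest (Δ 0.013).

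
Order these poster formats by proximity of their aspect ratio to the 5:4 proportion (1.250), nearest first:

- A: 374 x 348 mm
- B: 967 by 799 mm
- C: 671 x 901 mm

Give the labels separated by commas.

B, C, A

A: 374/348 ≈ 1.075 → |1.075 − 1.250| = 0.175
B: 967/799 ≈ 1.210 → |1.210 − 1.250| = 0.040
C: 901/671 ≈ 1.343 → |1.343 − 1.250| = 0.093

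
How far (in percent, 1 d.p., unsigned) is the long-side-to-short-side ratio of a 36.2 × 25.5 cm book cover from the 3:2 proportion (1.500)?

5.4%

Ratio = 36.2 / 25.5 ≈ 1.4196.
Ideal 3:2 = 1.5000. |1.4196 − 1.5000| / 1.5000 ≈ 5.36% → 5.4%.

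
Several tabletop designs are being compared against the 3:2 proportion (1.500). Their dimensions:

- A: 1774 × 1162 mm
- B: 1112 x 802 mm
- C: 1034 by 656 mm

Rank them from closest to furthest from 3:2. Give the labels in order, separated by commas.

A: 1774/1162 ≈ 1.527 → |1.527 − 1.500| = 0.027
B: 1112/802 ≈ 1.387 → |1.387 − 1.500| = 0.113
C: 1034/656 ≈ 1.576 → |1.576 − 1.500| = 0.076

A, C, B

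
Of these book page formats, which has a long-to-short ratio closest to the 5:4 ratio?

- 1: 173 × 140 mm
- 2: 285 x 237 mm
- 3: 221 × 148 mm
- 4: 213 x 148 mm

1

Ratios (long/short): 1 ≈ 1.236; 2 ≈ 1.203; 3 ≈ 1.493; 4 ≈ 1.439.
5:4 ≈ 1.250; option 1 is nearest (Δ 0.014).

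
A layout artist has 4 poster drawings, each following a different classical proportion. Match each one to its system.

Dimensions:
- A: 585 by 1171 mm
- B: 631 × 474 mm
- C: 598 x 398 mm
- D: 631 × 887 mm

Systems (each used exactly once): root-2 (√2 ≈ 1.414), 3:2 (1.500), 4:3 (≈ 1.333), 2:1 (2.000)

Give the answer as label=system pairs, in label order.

A=2:1, B=4:3, C=3:2, D=root-2

A = 1171/585 ≈ 2.002 → 2:1 (2.000)
B = 631/474 ≈ 1.331 → 4:3 (1.333)
C = 598/398 ≈ 1.503 → 3:2 (1.500)
D = 887/631 ≈ 1.406 → root-2 (1.414)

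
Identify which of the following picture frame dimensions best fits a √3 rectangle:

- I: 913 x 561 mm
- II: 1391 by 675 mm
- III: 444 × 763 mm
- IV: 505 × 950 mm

Target root-3 ≈ 1.732.
I: 1.627 (Δ0.105)  II: 2.061 (Δ0.329)  III: 1.718 (Δ0.014)  IV: 1.881 (Δ0.149)

III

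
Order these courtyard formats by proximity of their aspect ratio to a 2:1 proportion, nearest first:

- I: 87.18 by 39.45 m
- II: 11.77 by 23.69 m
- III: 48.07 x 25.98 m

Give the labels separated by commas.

I: 87.18/39.45 ≈ 2.210 → |2.210 − 2.000| = 0.210
II: 23.69/11.77 ≈ 2.013 → |2.013 − 2.000| = 0.013
III: 48.07/25.98 ≈ 1.850 → |1.850 − 2.000| = 0.150

II, III, I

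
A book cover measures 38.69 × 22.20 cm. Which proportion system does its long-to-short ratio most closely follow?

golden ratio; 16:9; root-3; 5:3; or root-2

root-3

38.69/22.20 ≈ 1.743. Nearest candidates are root-3 (1.732, off by 0.011) and 16:9 (1.778, off by 0.035).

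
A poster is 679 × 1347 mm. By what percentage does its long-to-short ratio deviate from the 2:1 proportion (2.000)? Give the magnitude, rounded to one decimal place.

Ratio = 1347 / 679 ≈ 1.9838.
Ideal 2:1 = 2.0000. |1.9838 − 2.0000| / 2.0000 ≈ 0.81% → 0.8%.

0.8%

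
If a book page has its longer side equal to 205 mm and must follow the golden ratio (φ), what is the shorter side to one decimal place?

126.7 mm

golden ratio ≈ 1.61803.
Shorter side = 205 ÷ 1.61803 ≈ 126.697 → 126.7 mm.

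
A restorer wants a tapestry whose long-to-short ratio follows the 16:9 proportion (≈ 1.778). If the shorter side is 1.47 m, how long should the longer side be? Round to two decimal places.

16:9 ≈ 1.77778.
Longer side = 1.47 × 1.77778 ≈ 2.6133 → 2.61 m.

2.61 m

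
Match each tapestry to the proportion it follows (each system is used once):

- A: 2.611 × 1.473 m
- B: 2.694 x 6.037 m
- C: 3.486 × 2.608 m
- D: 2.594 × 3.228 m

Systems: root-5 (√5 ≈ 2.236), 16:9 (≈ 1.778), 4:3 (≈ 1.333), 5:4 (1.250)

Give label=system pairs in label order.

A=16:9, B=root-5, C=4:3, D=5:4

A = 2.611/1.473 ≈ 1.773 → 16:9 (1.778)
B = 6.037/2.694 ≈ 2.241 → root-5 (2.236)
C = 3.486/2.608 ≈ 1.337 → 4:3 (1.333)
D = 3.228/2.594 ≈ 1.244 → 5:4 (1.250)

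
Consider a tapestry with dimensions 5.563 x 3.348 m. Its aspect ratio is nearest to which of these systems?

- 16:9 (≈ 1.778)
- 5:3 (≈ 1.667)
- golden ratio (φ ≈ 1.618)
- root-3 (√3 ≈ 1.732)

Ratio = 5.563 / 3.348 ≈ 1.662.
Distances: 16:9 1.778 (Δ 0.116); 5:3 1.667 (Δ 0.005); golden ratio 1.618 (Δ 0.044); root-3 1.732 (Δ 0.070).

5:3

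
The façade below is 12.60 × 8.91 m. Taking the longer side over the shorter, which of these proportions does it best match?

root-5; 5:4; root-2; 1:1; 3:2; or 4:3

Ratio = 12.60 / 8.91 ≈ 1.414.
Distances: root-5 2.236 (Δ 0.822); 5:4 1.250 (Δ 0.164); root-2 1.414 (Δ 0.000); 1:1 1.000 (Δ 0.414); 3:2 1.500 (Δ 0.086); 4:3 1.333 (Δ 0.081).

root-2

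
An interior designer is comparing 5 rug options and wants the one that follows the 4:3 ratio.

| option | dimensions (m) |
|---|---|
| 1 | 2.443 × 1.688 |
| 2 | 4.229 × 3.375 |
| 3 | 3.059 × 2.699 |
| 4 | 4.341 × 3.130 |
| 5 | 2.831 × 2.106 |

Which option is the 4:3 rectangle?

Target 4:3 ≈ 1.333.
1: 1.447 (Δ0.114)  2: 1.253 (Δ0.080)  3: 1.133 (Δ0.200)  4: 1.387 (Δ0.054)  5: 1.344 (Δ0.011)

5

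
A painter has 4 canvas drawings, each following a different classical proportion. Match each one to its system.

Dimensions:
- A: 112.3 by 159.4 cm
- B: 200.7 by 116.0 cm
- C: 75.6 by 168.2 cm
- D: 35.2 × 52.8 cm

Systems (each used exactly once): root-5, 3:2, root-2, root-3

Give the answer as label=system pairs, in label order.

A=root-2, B=root-3, C=root-5, D=3:2

Ratios: A ≈ 1.419; B ≈ 1.730; C ≈ 2.225; D ≈ 1.500.
Targets: root-5 ≈ 2.236; 3:2 ≈ 1.500; root-2 ≈ 1.414; root-3 ≈ 1.732.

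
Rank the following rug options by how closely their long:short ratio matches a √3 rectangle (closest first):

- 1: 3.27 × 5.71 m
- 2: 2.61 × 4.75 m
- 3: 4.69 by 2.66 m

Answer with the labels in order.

Ratios: 1 = 5.71 / 3.27 ≈ 1.746; 2 = 4.75 / 2.61 ≈ 1.820; 3 = 4.69 / 2.66 ≈ 1.763.
|Δ from 1.732|: 1 0.014; 2 0.088; 3 0.031.

1, 3, 2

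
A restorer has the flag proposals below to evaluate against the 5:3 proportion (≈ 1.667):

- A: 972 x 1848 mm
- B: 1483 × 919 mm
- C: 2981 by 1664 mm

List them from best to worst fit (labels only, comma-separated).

B, C, A

Ratios: A = 1848 / 972 ≈ 1.901; B = 1483 / 919 ≈ 1.614; C = 2981 / 1664 ≈ 1.791.
|Δ from 1.667|: A 0.234; B 0.053; C 0.124.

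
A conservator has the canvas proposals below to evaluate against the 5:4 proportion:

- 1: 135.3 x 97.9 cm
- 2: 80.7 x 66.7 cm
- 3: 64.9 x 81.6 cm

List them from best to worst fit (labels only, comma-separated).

3, 2, 1

1: 135.3/97.9 ≈ 1.382 → |1.382 − 1.250| = 0.132
2: 80.7/66.7 ≈ 1.210 → |1.210 − 1.250| = 0.040
3: 81.6/64.9 ≈ 1.257 → |1.257 − 1.250| = 0.007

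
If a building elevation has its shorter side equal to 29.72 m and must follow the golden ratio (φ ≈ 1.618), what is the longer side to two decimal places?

golden ratio ≈ 1.61803.
Longer side = 29.72 × 1.61803 ≈ 48.0879 → 48.09 m.

48.09 m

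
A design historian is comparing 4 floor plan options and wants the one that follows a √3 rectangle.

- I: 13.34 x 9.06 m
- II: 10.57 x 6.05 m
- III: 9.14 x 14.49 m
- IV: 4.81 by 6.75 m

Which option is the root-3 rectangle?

II

Target root-3 ≈ 1.732.
I: 1.472 (Δ0.260)  II: 1.747 (Δ0.015)  III: 1.585 (Δ0.147)  IV: 1.403 (Δ0.329)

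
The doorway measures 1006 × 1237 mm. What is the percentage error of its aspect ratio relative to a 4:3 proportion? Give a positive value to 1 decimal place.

Ratio = 1237 / 1006 ≈ 1.2296.
Ideal 4:3 ≈ 1.3333. |1.2296 − 1.3333| / 1.3333 ≈ 7.78% → 7.8%.

7.8%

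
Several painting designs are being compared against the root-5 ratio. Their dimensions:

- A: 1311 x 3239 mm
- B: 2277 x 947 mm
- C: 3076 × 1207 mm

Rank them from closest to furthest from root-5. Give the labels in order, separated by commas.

B, A, C

Ratios: A = 3239 / 1311 ≈ 2.471; B = 2277 / 947 ≈ 2.404; C = 3076 / 1207 ≈ 2.548.
|Δ from 2.236|: A 0.235; B 0.168; C 0.312.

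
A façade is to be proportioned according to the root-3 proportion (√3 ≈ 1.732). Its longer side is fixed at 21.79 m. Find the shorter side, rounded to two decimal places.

root-3 ≈ 1.73205.
Shorter side = 21.79 ÷ 1.73205 ≈ 12.5805 → 12.58 m.

12.58 m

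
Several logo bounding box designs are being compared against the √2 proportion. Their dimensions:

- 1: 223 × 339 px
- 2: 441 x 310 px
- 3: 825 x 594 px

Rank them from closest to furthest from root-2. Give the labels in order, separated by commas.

2, 3, 1

Ratios: 1 = 339 / 223 ≈ 1.520; 2 = 441 / 310 ≈ 1.423; 3 = 825 / 594 ≈ 1.389.
|Δ from 1.414|: 1 0.106; 2 0.009; 3 0.025.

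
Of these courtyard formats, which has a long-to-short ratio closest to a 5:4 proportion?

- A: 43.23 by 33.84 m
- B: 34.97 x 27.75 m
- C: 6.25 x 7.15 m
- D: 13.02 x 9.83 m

B

Target 5:4 ≈ 1.250.
A: 1.277 (Δ0.027)  B: 1.260 (Δ0.010)  C: 1.144 (Δ0.106)  D: 1.325 (Δ0.075)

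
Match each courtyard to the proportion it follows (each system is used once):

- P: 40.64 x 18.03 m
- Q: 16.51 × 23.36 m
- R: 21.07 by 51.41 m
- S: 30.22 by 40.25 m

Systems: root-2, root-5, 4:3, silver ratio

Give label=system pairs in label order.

P=root-5, Q=root-2, R=silver ratio, S=4:3

P = 40.64/18.03 ≈ 2.254 → root-5 (2.236)
Q = 23.36/16.51 ≈ 1.415 → root-2 (1.414)
R = 51.41/21.07 ≈ 2.440 → silver ratio (2.414)
S = 40.25/30.22 ≈ 1.332 → 4:3 (1.333)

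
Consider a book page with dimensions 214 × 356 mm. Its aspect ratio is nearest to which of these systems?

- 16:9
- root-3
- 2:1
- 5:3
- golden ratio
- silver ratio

356/214 ≈ 1.664. Nearest candidates are 5:3 (1.667, off by 0.003) and golden ratio (1.618, off by 0.046).

5:3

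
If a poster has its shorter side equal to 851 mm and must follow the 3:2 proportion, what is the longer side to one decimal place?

3:2 = 1.50000.
Longer side = 851 × 1.50000 ≈ 1276.500 → 1276.5 mm.

1276.5 mm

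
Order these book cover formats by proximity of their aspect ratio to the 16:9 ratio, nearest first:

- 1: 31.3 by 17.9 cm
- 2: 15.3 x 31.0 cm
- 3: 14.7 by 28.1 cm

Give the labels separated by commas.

1, 3, 2

1: 31.3/17.9 ≈ 1.749 → |1.749 − 1.778| = 0.029
2: 31.0/15.3 ≈ 2.026 → |2.026 − 1.778| = 0.248
3: 28.1/14.7 ≈ 1.912 → |1.912 − 1.778| = 0.134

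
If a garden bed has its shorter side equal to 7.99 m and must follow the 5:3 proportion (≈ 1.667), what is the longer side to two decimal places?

5:3 ≈ 1.66667.
Longer side = 7.99 × 1.66667 ≈ 13.3167 → 13.32 m.

13.32 m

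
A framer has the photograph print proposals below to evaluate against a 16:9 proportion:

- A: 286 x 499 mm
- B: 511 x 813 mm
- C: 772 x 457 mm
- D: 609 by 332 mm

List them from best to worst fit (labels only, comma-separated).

A, D, C, B

A: 499/286 ≈ 1.745 → |1.745 − 1.778| = 0.033
B: 813/511 ≈ 1.591 → |1.591 − 1.778| = 0.187
C: 772/457 ≈ 1.689 → |1.689 − 1.778| = 0.089
D: 609/332 ≈ 1.834 → |1.834 − 1.778| = 0.056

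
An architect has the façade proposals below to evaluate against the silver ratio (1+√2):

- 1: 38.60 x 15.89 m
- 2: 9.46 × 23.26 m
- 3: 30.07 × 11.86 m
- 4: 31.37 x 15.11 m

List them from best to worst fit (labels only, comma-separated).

1, 2, 3, 4

1: 38.60/15.89 ≈ 2.429 → |2.429 − 2.414| = 0.015
2: 23.26/9.46 ≈ 2.459 → |2.459 − 2.414| = 0.045
3: 30.07/11.86 ≈ 2.535 → |2.535 − 2.414| = 0.121
4: 31.37/15.11 ≈ 2.076 → |2.076 − 2.414| = 0.338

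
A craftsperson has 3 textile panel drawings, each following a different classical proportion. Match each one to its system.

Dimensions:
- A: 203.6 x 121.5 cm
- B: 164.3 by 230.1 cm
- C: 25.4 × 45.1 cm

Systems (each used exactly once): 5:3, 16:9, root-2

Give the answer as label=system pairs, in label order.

A=5:3, B=root-2, C=16:9

A = 203.6/121.5 ≈ 1.676 → 5:3 (1.667)
B = 230.1/164.3 ≈ 1.400 → root-2 (1.414)
C = 45.1/25.4 ≈ 1.776 → 16:9 (1.778)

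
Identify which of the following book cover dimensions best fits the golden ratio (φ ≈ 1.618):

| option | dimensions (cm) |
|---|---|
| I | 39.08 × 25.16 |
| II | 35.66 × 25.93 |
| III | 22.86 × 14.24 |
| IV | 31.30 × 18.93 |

III

Target golden ratio ≈ 1.618.
I: 1.553 (Δ0.065)  II: 1.375 (Δ0.243)  III: 1.605 (Δ0.013)  IV: 1.653 (Δ0.035)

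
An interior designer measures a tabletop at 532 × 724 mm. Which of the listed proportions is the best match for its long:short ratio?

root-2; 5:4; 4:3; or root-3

4:3

724/532 ≈ 1.361. Nearest candidates are 4:3 (1.333, off by 0.028) and root-2 (1.414, off by 0.053).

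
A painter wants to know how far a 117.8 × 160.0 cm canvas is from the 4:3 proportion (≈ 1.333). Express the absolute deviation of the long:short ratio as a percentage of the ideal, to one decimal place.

1.9%

Ratio = 160.0 / 117.8 ≈ 1.3582.
Ideal 4:3 ≈ 1.3333. |1.3582 − 1.3333| / 1.3333 ≈ 1.87% → 1.9%.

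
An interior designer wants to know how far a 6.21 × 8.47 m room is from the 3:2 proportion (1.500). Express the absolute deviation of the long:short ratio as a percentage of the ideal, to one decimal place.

9.1%

Ratio = 8.47 / 6.21 ≈ 1.3639.
Ideal 3:2 = 1.5000. |1.3639 − 1.5000| / 1.5000 ≈ 9.07% → 9.1%.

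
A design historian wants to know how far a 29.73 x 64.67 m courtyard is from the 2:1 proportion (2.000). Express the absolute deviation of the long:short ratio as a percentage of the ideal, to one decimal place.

8.8%

Ratio = 64.67 / 29.73 ≈ 2.1752.
Ideal 2:1 = 2.0000. |2.1752 − 2.0000| / 2.0000 ≈ 8.76% → 8.8%.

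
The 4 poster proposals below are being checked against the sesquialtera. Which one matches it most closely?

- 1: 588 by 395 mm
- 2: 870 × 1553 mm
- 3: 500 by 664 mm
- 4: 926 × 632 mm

1

Target 3:2 ≈ 1.500.
1: 1.489 (Δ0.011)  2: 1.785 (Δ0.285)  3: 1.328 (Δ0.172)  4: 1.465 (Δ0.035)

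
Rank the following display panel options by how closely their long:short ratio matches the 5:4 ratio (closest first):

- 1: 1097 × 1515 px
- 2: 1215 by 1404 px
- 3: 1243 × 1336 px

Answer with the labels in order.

2, 1, 3

Ratios: 1 = 1515 / 1097 ≈ 1.381; 2 = 1404 / 1215 ≈ 1.156; 3 = 1336 / 1243 ≈ 1.075.
|Δ from 1.250|: 1 0.131; 2 0.094; 3 0.175.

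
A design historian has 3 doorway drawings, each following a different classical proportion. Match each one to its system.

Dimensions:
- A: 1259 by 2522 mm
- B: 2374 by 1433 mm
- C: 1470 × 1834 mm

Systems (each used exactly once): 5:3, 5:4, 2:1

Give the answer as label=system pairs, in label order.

Ratios: A ≈ 2.003; B ≈ 1.657; C ≈ 1.248.
Targets: 5:3 ≈ 1.667; 5:4 ≈ 1.250; 2:1 ≈ 2.000.

A=2:1, B=5:3, C=5:4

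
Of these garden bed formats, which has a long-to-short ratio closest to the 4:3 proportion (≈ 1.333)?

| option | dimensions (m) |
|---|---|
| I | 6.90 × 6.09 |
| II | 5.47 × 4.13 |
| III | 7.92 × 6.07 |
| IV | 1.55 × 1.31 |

Target 4:3 ≈ 1.333.
I: 1.133 (Δ0.200)  II: 1.324 (Δ0.009)  III: 1.305 (Δ0.028)  IV: 1.183 (Δ0.150)

II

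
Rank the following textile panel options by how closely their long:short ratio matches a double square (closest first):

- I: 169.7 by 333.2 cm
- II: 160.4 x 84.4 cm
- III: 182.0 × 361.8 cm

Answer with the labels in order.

Ratios: I = 333.2 / 169.7 ≈ 1.963; II = 160.4 / 84.4 ≈ 1.900; III = 361.8 / 182.0 ≈ 1.988.
|Δ from 2.000|: I 0.037; II 0.100; III 0.012.

III, I, II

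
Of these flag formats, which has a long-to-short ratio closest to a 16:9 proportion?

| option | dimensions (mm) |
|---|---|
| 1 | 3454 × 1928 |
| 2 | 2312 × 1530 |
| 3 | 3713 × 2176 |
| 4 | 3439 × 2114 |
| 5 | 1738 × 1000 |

Target 16:9 ≈ 1.778.
1: 1.791 (Δ0.013)  2: 1.511 (Δ0.267)  3: 1.706 (Δ0.072)  4: 1.627 (Δ0.151)  5: 1.738 (Δ0.040)

1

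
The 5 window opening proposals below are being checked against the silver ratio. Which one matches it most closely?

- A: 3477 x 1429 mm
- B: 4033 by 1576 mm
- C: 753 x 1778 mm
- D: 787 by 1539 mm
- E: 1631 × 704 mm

Target silver ratio ≈ 2.414.
A: 2.433 (Δ0.019)  B: 2.559 (Δ0.145)  C: 2.361 (Δ0.053)  D: 1.956 (Δ0.458)  E: 2.317 (Δ0.097)

A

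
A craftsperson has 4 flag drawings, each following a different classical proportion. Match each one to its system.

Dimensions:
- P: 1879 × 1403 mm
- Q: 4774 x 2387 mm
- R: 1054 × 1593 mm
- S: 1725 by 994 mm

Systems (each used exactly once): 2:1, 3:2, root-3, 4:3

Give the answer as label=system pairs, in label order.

P=4:3, Q=2:1, R=3:2, S=root-3

Ratios: P ≈ 1.339; Q ≈ 2.000; R ≈ 1.511; S ≈ 1.735.
Targets: 2:1 ≈ 2.000; 3:2 ≈ 1.500; root-3 ≈ 1.732; 4:3 ≈ 1.333.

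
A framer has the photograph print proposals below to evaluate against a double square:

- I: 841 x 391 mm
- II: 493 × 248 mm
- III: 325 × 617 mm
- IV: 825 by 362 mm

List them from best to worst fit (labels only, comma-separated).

Ratios: I = 841 / 391 ≈ 2.151; II = 493 / 248 ≈ 1.988; III = 617 / 325 ≈ 1.898; IV = 825 / 362 ≈ 2.279.
|Δ from 2.000|: I 0.151; II 0.012; III 0.102; IV 0.279.

II, III, I, IV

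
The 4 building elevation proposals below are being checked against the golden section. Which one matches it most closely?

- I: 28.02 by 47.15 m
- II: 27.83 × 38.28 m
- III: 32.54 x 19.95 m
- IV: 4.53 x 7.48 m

Ratios (long/short): I ≈ 1.683; II ≈ 1.375; III ≈ 1.631; IV ≈ 1.651.
golden ratio ≈ 1.618; option III is nearest (Δ 0.013).

III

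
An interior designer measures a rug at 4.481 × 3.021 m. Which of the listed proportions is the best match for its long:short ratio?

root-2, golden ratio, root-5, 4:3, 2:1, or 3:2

3:2

Ratio = 4.481 / 3.021 ≈ 1.483.
Distances: root-2 1.414 (Δ 0.069); golden ratio 1.618 (Δ 0.135); root-5 2.236 (Δ 0.753); 4:3 1.333 (Δ 0.150); 2:1 2.000 (Δ 0.517); 3:2 1.500 (Δ 0.017).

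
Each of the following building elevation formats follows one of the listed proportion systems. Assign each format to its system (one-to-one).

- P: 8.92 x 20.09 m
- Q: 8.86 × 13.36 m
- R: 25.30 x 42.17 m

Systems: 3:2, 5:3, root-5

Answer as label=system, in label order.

Ratios: P ≈ 2.252; Q ≈ 1.508; R ≈ 1.667.
Targets: 3:2 ≈ 1.500; 5:3 ≈ 1.667; root-5 ≈ 2.236.

P=root-5, Q=3:2, R=5:3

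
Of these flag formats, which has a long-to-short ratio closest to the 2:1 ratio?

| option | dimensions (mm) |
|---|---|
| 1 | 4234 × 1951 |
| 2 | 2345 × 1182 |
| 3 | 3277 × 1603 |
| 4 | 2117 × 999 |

Target 2:1 ≈ 2.000.
1: 2.170 (Δ0.170)  2: 1.984 (Δ0.016)  3: 2.044 (Δ0.044)  4: 2.119 (Δ0.119)

2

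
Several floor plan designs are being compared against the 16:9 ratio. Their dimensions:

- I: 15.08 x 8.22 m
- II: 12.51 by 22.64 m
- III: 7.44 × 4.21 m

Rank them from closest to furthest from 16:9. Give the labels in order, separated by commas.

III, II, I

Ratios: I = 15.08 / 8.22 ≈ 1.835; II = 22.64 / 12.51 ≈ 1.810; III = 7.44 / 4.21 ≈ 1.767.
|Δ from 1.778|: I 0.057; II 0.032; III 0.011.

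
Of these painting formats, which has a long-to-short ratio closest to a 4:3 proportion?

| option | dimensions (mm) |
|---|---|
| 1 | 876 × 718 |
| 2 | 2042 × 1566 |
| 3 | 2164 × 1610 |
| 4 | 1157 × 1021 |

Target 4:3 ≈ 1.333.
1: 1.220 (Δ0.113)  2: 1.304 (Δ0.029)  3: 1.344 (Δ0.011)  4: 1.133 (Δ0.200)

3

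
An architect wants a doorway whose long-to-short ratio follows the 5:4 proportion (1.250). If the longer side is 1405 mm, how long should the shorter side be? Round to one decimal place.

1124.0 mm

5:4 = 1.25000.
Shorter side = 1405 ÷ 1.25000 ≈ 1124.000 → 1124.0 mm.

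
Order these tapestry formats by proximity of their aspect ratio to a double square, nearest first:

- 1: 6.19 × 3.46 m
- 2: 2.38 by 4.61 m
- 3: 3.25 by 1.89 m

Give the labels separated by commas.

2, 1, 3

Ratios: 1 = 6.19 / 3.46 ≈ 1.789; 2 = 4.61 / 2.38 ≈ 1.937; 3 = 3.25 / 1.89 ≈ 1.720.
|Δ from 2.000|: 1 0.211; 2 0.063; 3 0.280.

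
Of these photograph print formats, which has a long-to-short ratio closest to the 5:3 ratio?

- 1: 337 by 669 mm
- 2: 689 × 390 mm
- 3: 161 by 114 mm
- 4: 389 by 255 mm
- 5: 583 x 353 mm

Ratios (long/short): 1 ≈ 1.985; 2 ≈ 1.767; 3 ≈ 1.412; 4 ≈ 1.525; 5 ≈ 1.652.
5:3 ≈ 1.667; option 5 is nearest (Δ 0.015).

5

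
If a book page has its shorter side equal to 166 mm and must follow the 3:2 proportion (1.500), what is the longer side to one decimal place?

249.0 mm

3:2 = 1.50000.
Longer side = 166 × 1.50000 ≈ 249.000 → 249.0 mm.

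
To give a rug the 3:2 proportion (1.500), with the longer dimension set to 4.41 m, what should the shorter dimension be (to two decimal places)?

2.94 m

3:2 = 1.50000.
Shorter side = 4.41 ÷ 1.50000 ≈ 2.9400 → 2.94 m.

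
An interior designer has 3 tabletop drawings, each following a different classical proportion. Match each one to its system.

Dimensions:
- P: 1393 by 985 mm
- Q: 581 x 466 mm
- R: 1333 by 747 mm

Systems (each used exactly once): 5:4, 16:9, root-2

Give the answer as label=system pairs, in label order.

P=root-2, Q=5:4, R=16:9

Ratios: P ≈ 1.414; Q ≈ 1.247; R ≈ 1.784.
Targets: 5:4 ≈ 1.250; 16:9 ≈ 1.778; root-2 ≈ 1.414.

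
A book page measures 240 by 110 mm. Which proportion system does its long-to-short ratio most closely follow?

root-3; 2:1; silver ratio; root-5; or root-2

Ratio = 240 / 110 ≈ 2.182.
Distances: root-3 1.732 (Δ 0.450); 2:1 2.000 (Δ 0.182); silver ratio 2.414 (Δ 0.232); root-5 2.236 (Δ 0.054); root-2 1.414 (Δ 0.768).

root-5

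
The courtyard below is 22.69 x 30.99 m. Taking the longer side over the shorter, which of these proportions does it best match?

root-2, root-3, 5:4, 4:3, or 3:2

30.99/22.69 ≈ 1.366. Nearest candidates are 4:3 (1.333, off by 0.033) and root-2 (1.414, off by 0.048).

4:3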